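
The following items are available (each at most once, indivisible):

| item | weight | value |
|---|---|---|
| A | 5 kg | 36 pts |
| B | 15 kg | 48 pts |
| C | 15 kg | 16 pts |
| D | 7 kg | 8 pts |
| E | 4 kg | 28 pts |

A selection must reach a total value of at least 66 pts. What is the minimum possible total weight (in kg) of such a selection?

Subsets with value ≥ 66, sorted by total weight:
- A+D+E: weight 16, value 72
- B+E: weight 19, value 76
- A+B: weight 20, value 84
Minimum weight: 16 kg.

16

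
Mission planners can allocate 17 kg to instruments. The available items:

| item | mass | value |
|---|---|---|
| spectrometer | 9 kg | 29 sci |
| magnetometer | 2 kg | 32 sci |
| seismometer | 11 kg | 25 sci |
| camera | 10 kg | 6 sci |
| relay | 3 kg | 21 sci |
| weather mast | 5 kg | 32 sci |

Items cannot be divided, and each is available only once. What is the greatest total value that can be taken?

Check high-value combinations within 17 kg:
- spectrometer+magnetometer+weather mast: mass 9+2+5=16, value 29+32+32=93
- magnetometer+relay+weather mast: mass 2+3+5=10, value 32+21+32=85
- spectrometer+magnetometer+relay: mass 9+2+3=14, value 29+32+21=82
Best: 93 sci.

93 sci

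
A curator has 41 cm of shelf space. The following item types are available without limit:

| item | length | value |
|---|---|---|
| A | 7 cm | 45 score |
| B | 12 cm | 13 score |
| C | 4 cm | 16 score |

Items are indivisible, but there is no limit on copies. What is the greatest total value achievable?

Best value-per-unit is A at 45/7; filling with it alone gives 5×45 = 225.
Optimal mix: 5×A + 1×C → length 39, value 241.

241 score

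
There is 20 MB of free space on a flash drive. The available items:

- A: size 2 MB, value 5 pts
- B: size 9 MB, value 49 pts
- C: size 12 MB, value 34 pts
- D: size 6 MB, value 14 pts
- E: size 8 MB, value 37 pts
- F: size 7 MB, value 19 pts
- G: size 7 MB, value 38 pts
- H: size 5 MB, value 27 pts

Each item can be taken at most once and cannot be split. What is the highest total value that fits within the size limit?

102 pts

Check high-value combinations within 20 MB:
- E+G+H: size 8+7+5=20, value 37+38+27=102
- A+B+G: size 2+9+7=18, value 5+49+38=92
- A+B+E: size 2+9+8=19, value 5+49+37=91
- B+D+H: size 9+6+5=20, value 49+14+27=90
- B+G: size 9+7=16, value 49+38=87
Best: 102 pts.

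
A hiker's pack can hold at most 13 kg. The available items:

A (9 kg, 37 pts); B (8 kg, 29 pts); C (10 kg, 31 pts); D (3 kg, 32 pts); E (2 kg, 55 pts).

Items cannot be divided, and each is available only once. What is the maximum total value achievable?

Check high-value combinations within 13 kg:
- B+D+E: weight 8+3+2=13, value 29+32+55=116
- A+E: weight 9+2=11, value 37+55=92
- D+E: weight 3+2=5, value 32+55=87
Best: 116 pts.

116 pts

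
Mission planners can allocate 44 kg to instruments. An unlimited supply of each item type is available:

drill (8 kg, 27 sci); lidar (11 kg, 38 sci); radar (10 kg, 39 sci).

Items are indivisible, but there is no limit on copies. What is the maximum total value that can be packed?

159 sci

Best value-per-unit is radar at 39/10; filling with it alone gives 4×39 = 156.
Optimal mix: 3×drill + 2×radar → mass 44, value 159.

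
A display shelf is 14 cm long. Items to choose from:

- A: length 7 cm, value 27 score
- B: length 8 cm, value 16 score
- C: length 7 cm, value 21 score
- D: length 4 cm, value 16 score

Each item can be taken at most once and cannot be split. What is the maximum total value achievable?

Check high-value combinations within 14 cm:
- A+C: length 7+7=14, value 27+21=48
- A+D: length 7+4=11, value 27+16=43
- C+D: length 7+4=11, value 21+16=37
- B+D: length 8+4=12, value 16+16=32
Best: 48 score.

48 score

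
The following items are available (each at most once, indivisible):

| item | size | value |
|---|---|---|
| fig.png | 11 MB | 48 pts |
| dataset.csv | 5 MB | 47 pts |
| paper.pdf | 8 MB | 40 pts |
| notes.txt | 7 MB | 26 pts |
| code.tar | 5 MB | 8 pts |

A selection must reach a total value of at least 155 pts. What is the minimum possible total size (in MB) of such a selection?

Subsets with value ≥ 155, sorted by total size:
- fig.png+dataset.csv+paper.pdf+notes.txt: size 31, value 161
- fig.png+dataset.csv+paper.pdf+notes.txt+code.tar: size 36, value 169
Minimum size: 31 MB.

31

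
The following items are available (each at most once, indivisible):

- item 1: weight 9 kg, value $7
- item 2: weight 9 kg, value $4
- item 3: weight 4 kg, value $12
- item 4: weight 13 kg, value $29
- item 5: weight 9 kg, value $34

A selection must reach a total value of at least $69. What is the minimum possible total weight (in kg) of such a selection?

Subsets with value ≥ 69, sorted by total weight:
- item 3+item 4+item 5: weight 26, value 75
- item 1+item 4+item 5: weight 31, value 70
- item 1+item 3+item 4+item 5: weight 35, value 82
- item 2+item 3+item 4+item 5: weight 35, value 79
Minimum weight: 26 kg.

26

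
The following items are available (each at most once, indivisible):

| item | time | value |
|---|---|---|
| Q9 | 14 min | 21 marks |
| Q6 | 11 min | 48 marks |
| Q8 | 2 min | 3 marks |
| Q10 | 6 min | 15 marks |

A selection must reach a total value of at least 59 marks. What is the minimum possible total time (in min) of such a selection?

17

Subsets with value ≥ 59, sorted by total time:
- Q6+Q10: time 17, value 63
- Q6+Q8+Q10: time 19, value 66
- Q9+Q6: time 25, value 69
- Q9+Q6+Q8: time 27, value 72
Minimum time: 17 min.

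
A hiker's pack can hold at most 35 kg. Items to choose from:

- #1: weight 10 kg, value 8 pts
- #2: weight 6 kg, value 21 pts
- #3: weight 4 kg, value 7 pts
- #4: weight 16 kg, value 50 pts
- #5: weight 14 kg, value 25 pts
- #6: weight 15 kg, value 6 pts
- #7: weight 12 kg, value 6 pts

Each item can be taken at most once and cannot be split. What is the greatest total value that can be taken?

Check high-value combinations within 35 kg:
- #3+#4+#5: weight 4+16+14=34, value 7+50+25=82
- #1+#2+#4: weight 10+6+16=32, value 8+21+50=79
- #2+#3+#4: weight 6+4+16=26, value 21+7+50=78
- #2+#4+#7: weight 6+16+12=34, value 21+50+6=77
Best: 82 pts.

82 pts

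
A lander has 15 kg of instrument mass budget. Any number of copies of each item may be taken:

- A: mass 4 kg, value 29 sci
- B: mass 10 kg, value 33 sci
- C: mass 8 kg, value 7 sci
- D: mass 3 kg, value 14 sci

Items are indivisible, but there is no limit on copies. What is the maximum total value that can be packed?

Best value-per-unit is A at 29/4; filling with it alone gives 3×29 = 87.
Optimal mix: 3×A + 1×D → mass 15, value 101.

101 sci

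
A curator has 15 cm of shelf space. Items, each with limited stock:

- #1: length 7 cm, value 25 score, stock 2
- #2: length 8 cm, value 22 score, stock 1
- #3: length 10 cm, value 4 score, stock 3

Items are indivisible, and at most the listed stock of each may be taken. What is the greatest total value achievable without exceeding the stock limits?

50 score

Top feasible selections:
- 2×#1: length 14, value 50
- 1×#1 + 1×#2: length 15, value 47
Best: 50 score.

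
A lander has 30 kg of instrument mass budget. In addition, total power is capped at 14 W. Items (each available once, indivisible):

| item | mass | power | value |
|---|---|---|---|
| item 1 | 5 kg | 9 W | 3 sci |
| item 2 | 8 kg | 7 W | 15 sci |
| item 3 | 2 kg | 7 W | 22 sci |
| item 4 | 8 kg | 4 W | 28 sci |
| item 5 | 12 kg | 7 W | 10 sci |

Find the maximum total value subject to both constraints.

Feasible sets respecting both limits:
- item 3+item 4: mass 10, power 11, value 50
- item 2+item 4: mass 16, power 11, value 43
- item 4+item 5: mass 20, power 11, value 38
- item 2+item 3: mass 10, power 14, value 37
Best: 50 sci.

50 sci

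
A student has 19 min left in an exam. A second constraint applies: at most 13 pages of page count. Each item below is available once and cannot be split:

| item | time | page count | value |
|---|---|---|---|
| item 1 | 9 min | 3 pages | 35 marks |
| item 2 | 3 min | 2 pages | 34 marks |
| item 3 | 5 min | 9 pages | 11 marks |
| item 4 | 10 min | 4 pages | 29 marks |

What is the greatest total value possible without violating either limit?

Feasible sets respecting both limits:
- item 1+item 2: time 12, page count 5, value 69
- item 1+item 4: time 19, page count 7, value 64
- item 2+item 4: time 13, page count 6, value 63
Best: 69 marks.

69 marks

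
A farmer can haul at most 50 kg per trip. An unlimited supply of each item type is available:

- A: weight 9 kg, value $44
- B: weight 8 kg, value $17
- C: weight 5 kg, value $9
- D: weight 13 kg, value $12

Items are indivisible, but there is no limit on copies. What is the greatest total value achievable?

Best value-per-unit is A at 44/9; filling with it alone gives 5×44 = 220.
Optimal mix: 5×A + 1×C → weight 50, value 229.

$229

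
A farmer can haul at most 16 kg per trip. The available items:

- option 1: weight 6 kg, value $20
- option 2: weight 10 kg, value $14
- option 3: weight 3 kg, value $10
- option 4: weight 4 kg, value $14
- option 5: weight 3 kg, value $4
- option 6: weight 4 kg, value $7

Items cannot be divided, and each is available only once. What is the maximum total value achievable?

$48

Check high-value combinations within 16 kg:
- option 1+option 3+option 4+option 5: weight 6+3+4+3=16, value 20+10+14+4=48
- option 1+option 3+option 4: weight 6+3+4=13, value 20+10+14=44
- option 1+option 4+option 6: weight 6+4+4=14, value 20+14+7=41
Best: $48.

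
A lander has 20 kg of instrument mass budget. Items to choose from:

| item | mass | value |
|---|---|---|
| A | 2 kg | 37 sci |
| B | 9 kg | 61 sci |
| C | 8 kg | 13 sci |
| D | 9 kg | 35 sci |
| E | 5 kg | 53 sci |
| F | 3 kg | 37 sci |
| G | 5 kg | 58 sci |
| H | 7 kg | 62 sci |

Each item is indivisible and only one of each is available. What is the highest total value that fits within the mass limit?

Check high-value combinations within 20 kg:
- A+E+G+H: mass 2+5+5+7=19, value 37+53+58+62=210
- E+F+G+H: mass 5+3+5+7=20, value 53+37+58+62=210
- A+F+G+H: mass 2+3+5+7=17, value 37+37+58+62=194
Best: 210 sci.

210 sci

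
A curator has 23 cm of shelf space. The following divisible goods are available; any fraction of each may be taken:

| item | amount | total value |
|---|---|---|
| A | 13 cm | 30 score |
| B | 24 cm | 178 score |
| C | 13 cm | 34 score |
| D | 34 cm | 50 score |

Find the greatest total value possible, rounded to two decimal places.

Take in order of value per unit:
- B (178/24 per unit): 23 of 24 → value 23×178/24 = 170.5833, running total 170.58
Total 170.58.

170.58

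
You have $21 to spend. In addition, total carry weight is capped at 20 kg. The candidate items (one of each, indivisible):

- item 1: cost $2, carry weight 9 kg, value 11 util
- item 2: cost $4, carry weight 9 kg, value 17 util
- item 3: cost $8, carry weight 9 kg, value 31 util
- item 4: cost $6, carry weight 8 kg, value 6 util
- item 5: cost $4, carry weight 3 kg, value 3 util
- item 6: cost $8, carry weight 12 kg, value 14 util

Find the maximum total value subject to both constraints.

Feasible sets respecting both limits:
- item 2+item 3: cost 12, carry weight 18, value 48
- item 1+item 3: cost 10, carry weight 18, value 42
- item 3+item 4+item 5: cost 18, carry weight 20, value 40
- item 3+item 4: cost 14, carry weight 17, value 37
Best: 48 util.

48 util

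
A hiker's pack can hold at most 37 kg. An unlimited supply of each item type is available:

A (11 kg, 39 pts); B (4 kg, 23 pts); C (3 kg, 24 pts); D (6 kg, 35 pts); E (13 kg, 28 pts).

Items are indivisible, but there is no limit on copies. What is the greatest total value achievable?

288 pts

Best value-per-unit is C at 24/3, and filling with it alone uses weight 12×3=36. No mix of the others beats 12×24 = 288.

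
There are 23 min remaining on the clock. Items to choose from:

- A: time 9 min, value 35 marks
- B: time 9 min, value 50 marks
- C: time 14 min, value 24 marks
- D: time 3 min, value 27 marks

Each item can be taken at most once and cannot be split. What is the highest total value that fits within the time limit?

Check high-value combinations within 23 min:
- A+B+D: time 9+9+3=21, value 35+50+27=112
- A+B: time 9+9=18, value 35+50=85
- B+D: time 9+3=12, value 50+27=77
- B+C: time 9+14=23, value 50+24=74
- A+D: time 9+3=12, value 35+27=62
Best: 112 marks.

112 marks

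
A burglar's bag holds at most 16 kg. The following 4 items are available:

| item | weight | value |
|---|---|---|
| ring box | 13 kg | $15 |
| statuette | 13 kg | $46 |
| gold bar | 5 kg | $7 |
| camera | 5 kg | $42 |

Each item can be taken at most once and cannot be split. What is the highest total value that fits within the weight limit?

$49

Check high-value combinations within 16 kg:
- gold bar+camera: weight 5+5=10, value 7+42=49
- statuette: weight 13, value 46
- camera: weight 5, value 42
- ring box: weight 13, value 15
- gold bar: weight 5, value 7
Best: $49.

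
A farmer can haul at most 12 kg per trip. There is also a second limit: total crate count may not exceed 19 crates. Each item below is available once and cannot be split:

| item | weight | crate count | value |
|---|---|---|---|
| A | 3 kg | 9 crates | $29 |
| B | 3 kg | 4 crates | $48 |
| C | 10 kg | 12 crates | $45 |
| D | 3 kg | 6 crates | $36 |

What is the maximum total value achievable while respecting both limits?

Feasible sets respecting both limits:
- A+B+D: weight 9, crate count 19, value 113
- B+D: weight 6, crate count 10, value 84
- A+B: weight 6, crate count 13, value 77
- A+D: weight 6, crate count 15, value 65
Best: $113.

$113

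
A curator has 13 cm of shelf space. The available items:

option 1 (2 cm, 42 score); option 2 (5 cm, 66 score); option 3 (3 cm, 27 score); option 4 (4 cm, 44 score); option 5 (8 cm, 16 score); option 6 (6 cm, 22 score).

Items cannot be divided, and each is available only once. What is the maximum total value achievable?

152 score

Check high-value combinations within 13 cm:
- option 1+option 2+option 4: length 2+5+4=11, value 42+66+44=152
- option 2+option 3+option 4: length 5+3+4=12, value 66+27+44=137
- option 1+option 2+option 3: length 2+5+3=10, value 42+66+27=135
- option 1+option 2+option 6: length 2+5+6=13, value 42+66+22=130
Best: 152 score.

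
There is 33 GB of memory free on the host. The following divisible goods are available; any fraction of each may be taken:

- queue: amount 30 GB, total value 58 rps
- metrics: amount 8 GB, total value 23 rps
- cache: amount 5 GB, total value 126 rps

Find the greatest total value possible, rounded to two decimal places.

187.67

Take in order of value per unit:
- cache (126/5 per unit): all 5 → value 126, running total 126.00
- metrics (23/8 per unit): all 8 → value 23, running total 149.00
- queue (58/30 per unit): 20 of 30 → value 20×58/30 = 38.6667, running total 187.67
Total 187.67.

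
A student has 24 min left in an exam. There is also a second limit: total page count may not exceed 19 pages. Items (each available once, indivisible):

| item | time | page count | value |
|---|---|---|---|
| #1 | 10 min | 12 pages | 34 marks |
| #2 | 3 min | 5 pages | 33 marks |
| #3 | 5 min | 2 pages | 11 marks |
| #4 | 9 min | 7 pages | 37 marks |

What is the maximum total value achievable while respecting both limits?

Feasible sets respecting both limits:
- #2+#3+#4: time 17, page count 14, value 81
- #1+#2+#3: time 18, page count 19, value 78
- #1+#4: time 19, page count 19, value 71
Best: 81 marks.

81 marks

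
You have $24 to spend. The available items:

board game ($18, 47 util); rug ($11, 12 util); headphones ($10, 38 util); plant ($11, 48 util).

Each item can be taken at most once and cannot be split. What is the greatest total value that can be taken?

86 util

Check high-value combinations within $24:
- headphones+plant: cost 10+11=21, value 38+48=86
- rug+plant: cost 11+11=22, value 12+48=60
- rug+headphones: cost 11+10=21, value 12+38=50
- plant: cost 11, value 48
- board game: cost 18, value 47
Best: 86 util.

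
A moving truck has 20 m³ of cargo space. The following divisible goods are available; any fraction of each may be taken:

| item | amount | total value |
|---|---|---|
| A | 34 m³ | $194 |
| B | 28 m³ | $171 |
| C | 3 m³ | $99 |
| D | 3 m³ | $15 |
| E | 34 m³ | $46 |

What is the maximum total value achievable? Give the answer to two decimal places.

Take in order of value per unit:
- C (99/3 per unit): all 3 → value 99, running total 99.00
- B (171/28 per unit): 17 of 28 → value 17×171/28 = 103.8214, running total 202.82
Total 202.82.

202.82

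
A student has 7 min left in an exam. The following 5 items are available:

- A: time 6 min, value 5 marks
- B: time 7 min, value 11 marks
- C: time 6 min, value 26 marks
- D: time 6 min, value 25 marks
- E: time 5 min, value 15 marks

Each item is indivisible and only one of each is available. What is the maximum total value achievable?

26 marks

This is a 0/1 knapsack; check combinations near the capacity.
- C: time 6, value 26
- D: time 6, value 25
- E: time 5, value 15
Best: 26 marks.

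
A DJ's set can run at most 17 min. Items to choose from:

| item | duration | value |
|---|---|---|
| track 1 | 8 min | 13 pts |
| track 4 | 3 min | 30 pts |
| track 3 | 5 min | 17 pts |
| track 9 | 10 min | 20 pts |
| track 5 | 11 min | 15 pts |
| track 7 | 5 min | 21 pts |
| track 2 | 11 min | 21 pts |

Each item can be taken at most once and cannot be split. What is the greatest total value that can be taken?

Check high-value combinations within 17 min:
- track 4+track 3+track 7: duration 3+5+5=13, value 30+17+21=68
- track 1+track 4+track 7: duration 8+3+5=16, value 13+30+21=64
- track 1+track 4+track 3: duration 8+3+5=16, value 13+30+17=60
- track 4+track 7: duration 3+5=8, value 30+21=51
- track 4+track 2: duration 3+11=14, value 30+21=51
Best: 68 pts.

68 pts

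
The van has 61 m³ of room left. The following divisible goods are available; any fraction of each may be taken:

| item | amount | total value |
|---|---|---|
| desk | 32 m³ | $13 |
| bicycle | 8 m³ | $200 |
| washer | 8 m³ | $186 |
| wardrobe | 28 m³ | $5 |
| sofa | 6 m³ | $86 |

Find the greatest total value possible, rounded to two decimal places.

Take in order of value per unit:
- bicycle (200/8 per unit): all 8 → value 200, running total 200.00
- washer (186/8 per unit): all 8 → value 186, running total 386.00
- sofa (86/6 per unit): all 6 → value 86, running total 472.00
- desk (13/32 per unit): all 32 → value 13, running total 485.00
- wardrobe (5/28 per unit): 7 of 28 → value 7×5/28 = 1.2500, running total 486.25
Total 486.25.

486.25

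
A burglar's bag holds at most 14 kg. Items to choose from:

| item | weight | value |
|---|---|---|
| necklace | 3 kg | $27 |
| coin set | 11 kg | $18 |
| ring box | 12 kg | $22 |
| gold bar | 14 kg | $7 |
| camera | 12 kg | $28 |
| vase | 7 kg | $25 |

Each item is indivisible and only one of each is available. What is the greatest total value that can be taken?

Check high-value combinations within 14 kg:
- necklace+vase: weight 3+7=10, value 27+25=52
- necklace+coin set: weight 3+11=14, value 27+18=45
- camera: weight 12, value 28
Best: $52.

$52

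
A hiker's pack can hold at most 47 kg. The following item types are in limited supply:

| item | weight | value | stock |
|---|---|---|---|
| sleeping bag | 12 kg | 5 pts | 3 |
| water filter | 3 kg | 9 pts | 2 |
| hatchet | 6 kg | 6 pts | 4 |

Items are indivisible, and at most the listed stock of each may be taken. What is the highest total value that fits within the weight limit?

Top feasible selections:
- 1×sleeping bag + 2×water filter + 4×hatchet: weight 42, value 47
- 2×water filter + 4×hatchet: weight 30, value 42
- 1×sleeping bag + 2×water filter + 3×hatchet: weight 36, value 41
Best: 47 pts.

47 pts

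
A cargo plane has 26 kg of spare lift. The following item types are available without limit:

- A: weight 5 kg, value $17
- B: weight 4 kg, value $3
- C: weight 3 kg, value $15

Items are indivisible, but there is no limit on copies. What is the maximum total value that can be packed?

$122

Best value-per-unit is C at 15/3; filling with it alone gives 8×15 = 120.
Optimal mix: 1×A + 7×C → weight 26, value 122.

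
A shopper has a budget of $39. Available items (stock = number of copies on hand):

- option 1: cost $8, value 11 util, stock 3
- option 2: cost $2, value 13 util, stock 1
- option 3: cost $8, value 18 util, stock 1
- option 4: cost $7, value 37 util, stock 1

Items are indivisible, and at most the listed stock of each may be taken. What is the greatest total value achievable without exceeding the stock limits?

90 util

Best selections within cost 39 and stock limits:
- 2×option 1 + 1×option 2 + 1×option 3 + 1×option 4: cost 33, value 90
- 3×option 1 + 1×option 3 + 1×option 4: cost 39, value 88
Best: 90 util.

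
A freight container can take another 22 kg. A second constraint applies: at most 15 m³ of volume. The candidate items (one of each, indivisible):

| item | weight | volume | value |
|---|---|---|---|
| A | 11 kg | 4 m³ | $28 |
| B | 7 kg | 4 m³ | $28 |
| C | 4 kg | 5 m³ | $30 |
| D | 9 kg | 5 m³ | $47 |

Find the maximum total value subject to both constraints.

Feasible sets respecting both limits:
- B+C+D: weight 20, volume 14, value 105
- A+B+C: weight 22, volume 13, value 86
- C+D: weight 13, volume 10, value 77
- A+D: weight 20, volume 9, value 75
Best: $105.

$105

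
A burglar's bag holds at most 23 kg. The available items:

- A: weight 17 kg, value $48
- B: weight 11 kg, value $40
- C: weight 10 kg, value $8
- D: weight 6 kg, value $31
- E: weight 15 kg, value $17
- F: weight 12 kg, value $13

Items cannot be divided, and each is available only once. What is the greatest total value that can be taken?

Check high-value combinations within 23 kg:
- A+D: weight 17+6=23, value 48+31=79
- B+D: weight 11+6=17, value 40+31=71
- B+F: weight 11+12=23, value 40+13=53
- A: weight 17, value 48
Best: $79.

$79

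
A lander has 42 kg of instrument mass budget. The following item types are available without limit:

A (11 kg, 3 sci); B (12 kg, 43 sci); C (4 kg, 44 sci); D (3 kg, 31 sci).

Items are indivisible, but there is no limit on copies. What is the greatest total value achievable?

Best value-per-unit is C at 44/4; filling with it alone gives 10×44 = 440.
Optimal mix: 9×C + 2×D → mass 42, value 458.

458 sci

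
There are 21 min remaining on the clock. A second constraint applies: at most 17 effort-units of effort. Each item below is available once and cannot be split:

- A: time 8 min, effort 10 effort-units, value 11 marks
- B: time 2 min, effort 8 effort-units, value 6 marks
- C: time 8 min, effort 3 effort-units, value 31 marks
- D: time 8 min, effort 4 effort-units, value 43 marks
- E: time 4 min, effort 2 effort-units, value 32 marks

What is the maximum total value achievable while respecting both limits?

106 marks

Feasible sets respecting both limits:
- C+D+E: time 20, effort 9, value 106
- A+D+E: time 20, effort 16, value 86
- B+D+E: time 14, effort 14, value 81
- B+C+D: time 18, effort 15, value 80
Best: 106 marks.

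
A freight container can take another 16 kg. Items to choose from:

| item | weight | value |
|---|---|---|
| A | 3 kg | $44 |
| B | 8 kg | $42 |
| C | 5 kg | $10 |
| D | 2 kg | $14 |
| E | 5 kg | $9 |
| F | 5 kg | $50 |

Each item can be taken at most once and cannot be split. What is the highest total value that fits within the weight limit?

Check high-value combinations within 16 kg:
- A+B+F: weight 3+8+5=16, value 44+42+50=136
- A+C+D+F: weight 3+5+2+5=15, value 44+10+14+50=118
- A+D+E+F: weight 3+2+5+5=15, value 44+14+9+50=117
- A+D+F: weight 3+2+5=10, value 44+14+50=108
- B+D+F: weight 8+2+5=15, value 42+14+50=106
Best: $136.

$136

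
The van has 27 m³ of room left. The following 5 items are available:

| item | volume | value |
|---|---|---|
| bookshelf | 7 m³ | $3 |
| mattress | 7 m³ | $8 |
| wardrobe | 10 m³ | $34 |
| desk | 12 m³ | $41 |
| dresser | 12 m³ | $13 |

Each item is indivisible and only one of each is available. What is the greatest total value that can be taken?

$75

This is a 0/1 knapsack; check combinations near the capacity.
- wardrobe+desk: volume 10+12=22, value 34+41=75
- desk+dresser: volume 12+12=24, value 41+13=54
- bookshelf+mattress+desk: volume 7+7+12=26, value 3+8+41=52
- mattress+desk: volume 7+12=19, value 8+41=49
- wardrobe+dresser: volume 10+12=22, value 34+13=47
Best: $75.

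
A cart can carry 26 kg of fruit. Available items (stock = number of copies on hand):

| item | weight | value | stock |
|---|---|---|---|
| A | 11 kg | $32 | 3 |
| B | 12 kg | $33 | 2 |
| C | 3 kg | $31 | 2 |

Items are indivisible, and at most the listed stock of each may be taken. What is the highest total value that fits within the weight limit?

Top feasible selections:
- 1×A + 1×B + 1×C: weight 26, value 96
- 1×B + 2×C: weight 18, value 95
- 2×A + 1×C: weight 25, value 95
Best: $96.

$96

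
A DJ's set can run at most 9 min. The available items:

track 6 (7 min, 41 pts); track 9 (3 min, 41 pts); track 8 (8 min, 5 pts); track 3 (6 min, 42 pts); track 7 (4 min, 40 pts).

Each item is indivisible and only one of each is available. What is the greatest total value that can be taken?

83 pts

Check high-value combinations within 9 min:
- track 9+track 3: duration 3+6=9, value 41+42=83
- track 9+track 7: duration 3+4=7, value 41+40=81
- track 3: duration 6, value 42
- track 9: duration 3, value 41
Best: 83 pts.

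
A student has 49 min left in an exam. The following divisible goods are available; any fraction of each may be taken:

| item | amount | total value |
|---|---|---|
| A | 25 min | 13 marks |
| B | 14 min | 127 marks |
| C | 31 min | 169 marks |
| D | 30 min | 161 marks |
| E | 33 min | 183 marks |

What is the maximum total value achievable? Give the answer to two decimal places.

320.90

Take in order of value per unit:
- B (127/14 per unit): all 14 → value 127, running total 127.00
- E (183/33 per unit): all 33 → value 183, running total 310.00
- C (169/31 per unit): 2 of 31 → value 2×169/31 = 10.9032, running total 320.90
Total 320.90.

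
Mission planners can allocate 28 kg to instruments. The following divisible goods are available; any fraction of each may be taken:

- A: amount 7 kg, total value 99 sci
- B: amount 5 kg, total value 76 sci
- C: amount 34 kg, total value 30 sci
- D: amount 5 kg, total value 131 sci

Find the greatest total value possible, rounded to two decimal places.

Take in order of value per unit:
- D (131/5 per unit): all 5 → value 131, running total 131.00
- B (76/5 per unit): all 5 → value 76, running total 207.00
- A (99/7 per unit): all 7 → value 99, running total 306.00
- C (30/34 per unit): 11 of 34 → value 11×30/34 = 9.7059, running total 315.71
Total 315.71.

315.71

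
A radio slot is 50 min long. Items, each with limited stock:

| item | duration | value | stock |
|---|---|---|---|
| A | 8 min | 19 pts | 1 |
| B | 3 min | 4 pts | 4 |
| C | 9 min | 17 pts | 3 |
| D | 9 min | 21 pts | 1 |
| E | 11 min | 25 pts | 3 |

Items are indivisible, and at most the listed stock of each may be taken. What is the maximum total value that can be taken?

Top feasible selections:
- 1×A + 1×D + 3×E: duration 50, value 115
- 1×A + 1×C + 3×E: duration 50, value 111
Best: 115 pts.

115 pts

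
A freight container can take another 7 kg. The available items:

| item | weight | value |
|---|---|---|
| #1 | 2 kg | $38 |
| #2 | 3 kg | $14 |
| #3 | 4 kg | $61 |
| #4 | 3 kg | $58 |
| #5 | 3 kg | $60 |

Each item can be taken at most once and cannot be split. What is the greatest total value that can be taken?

Check high-value combinations within 7 kg:
- #3+#5: weight 4+3=7, value 61+60=121
- #3+#4: weight 4+3=7, value 61+58=119
- #4+#5: weight 3+3=6, value 58+60=118
- #1+#3: weight 2+4=6, value 38+61=99
Best: $121.

$121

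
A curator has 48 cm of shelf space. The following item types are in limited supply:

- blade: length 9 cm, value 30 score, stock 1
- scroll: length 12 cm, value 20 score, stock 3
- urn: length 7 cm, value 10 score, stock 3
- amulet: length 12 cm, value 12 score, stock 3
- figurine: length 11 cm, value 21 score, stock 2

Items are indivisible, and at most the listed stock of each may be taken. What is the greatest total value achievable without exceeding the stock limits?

Best selections within length 48 and stock limits:
- 1×blade + 1×scroll + 2×figurine: length 43, value 92
- 1×blade + 2×urn + 2×figurine: length 45, value 92
- 1×blade + 2×scroll + 1×figurine: length 44, value 91
Best: 92 score.

92 score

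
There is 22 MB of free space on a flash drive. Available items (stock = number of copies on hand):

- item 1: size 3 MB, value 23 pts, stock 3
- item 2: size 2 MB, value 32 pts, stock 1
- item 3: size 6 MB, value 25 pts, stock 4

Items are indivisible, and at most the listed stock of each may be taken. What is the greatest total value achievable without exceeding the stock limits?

128 pts

Top feasible selections:
- 2×item 1 + 1×item 2 + 2×item 3: size 20, value 128
- 3×item 1 + 1×item 2 + 1×item 3: size 17, value 126
- 3×item 1 + 2×item 3: size 21, value 119
- 1×item 2 + 3×item 3: size 20, value 107
Best: 128 pts.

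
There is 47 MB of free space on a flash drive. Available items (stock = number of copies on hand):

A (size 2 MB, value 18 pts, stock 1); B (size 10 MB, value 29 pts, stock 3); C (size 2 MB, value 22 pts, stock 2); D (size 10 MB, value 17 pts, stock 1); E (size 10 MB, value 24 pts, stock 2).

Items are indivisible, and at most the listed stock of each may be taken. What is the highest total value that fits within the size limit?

173 pts

Top feasible selections:
- 1×A + 3×B + 2×C + 1×E: size 46, value 173
- 1×A + 2×B + 2×C + 2×E: size 46, value 168
Best: 173 pts.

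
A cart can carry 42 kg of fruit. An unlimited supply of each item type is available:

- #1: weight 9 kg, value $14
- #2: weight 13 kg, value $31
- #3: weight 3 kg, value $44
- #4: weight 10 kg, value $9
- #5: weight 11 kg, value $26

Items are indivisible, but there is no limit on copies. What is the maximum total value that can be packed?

Best value-per-unit is #3 at 44/3, and filling with it alone uses weight 14×3=42. No mix of the others beats 14×44 = 616.

$616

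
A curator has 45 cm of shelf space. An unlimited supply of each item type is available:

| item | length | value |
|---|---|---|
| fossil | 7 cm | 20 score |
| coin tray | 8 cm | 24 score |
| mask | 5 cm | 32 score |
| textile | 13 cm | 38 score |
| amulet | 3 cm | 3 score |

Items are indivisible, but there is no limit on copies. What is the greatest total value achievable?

288 score

Best value-per-unit is mask at 32/5, and filling with it alone uses length 9×5=45. No mix of the others beats 9×32 = 288.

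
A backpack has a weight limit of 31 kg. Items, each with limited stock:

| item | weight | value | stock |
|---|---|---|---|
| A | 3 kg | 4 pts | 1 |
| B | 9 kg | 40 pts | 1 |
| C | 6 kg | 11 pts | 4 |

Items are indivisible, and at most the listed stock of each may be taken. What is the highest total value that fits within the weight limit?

77 pts

Top feasible selections:
- 1×A + 1×B + 3×C: weight 30, value 77
- 1×B + 3×C: weight 27, value 73
- 1×A + 1×B + 2×C: weight 24, value 66
- 1×B + 2×C: weight 21, value 62
Best: 77 pts.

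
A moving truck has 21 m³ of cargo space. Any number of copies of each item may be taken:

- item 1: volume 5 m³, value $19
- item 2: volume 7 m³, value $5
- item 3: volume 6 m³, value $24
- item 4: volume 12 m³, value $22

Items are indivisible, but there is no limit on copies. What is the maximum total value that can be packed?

$81

Best value-per-unit is item 3 at 24/6; filling with it alone gives 3×24 = 72.
Optimal mix: 3×item 1 + 1×item 3 → volume 21, value 81.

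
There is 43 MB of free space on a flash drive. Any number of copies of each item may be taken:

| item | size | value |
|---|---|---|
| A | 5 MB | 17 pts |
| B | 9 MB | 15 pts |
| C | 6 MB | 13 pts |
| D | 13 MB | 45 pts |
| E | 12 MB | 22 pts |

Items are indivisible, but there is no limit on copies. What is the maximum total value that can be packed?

Best value-per-unit is D at 45/13; filling with it alone gives 3×45 = 135.
Optimal mix: 6×A + 1×D → size 43, value 147.

147 pts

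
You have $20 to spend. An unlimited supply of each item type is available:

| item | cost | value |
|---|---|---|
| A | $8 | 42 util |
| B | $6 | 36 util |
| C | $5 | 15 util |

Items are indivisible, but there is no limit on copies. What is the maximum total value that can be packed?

Best value-per-unit is B at 36/6; filling with it alone gives 3×36 = 108.
Optimal mix: 1×A + 2×B → cost 20, value 114.

114 util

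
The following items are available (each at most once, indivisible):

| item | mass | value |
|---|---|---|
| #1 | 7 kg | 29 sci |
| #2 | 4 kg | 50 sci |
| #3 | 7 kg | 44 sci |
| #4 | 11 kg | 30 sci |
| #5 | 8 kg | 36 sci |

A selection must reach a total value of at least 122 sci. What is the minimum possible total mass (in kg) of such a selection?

18

Subsets with value ≥ 122, sorted by total mass:
- #1+#2+#3: mass 18, value 123
- #2+#3+#5: mass 19, value 130
- #2+#3+#4: mass 22, value 124
- #1+#2+#3+#5: mass 26, value 159
Minimum mass: 18 kg.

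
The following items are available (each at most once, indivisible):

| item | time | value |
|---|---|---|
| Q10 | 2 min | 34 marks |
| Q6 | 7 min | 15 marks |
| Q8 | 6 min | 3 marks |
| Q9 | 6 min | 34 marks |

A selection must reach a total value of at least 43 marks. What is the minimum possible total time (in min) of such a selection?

8

Subsets with value ≥ 43, sorted by total time:
- Q10+Q9: time 8, value 68
- Q10+Q6: time 9, value 49
Minimum time: 8 min.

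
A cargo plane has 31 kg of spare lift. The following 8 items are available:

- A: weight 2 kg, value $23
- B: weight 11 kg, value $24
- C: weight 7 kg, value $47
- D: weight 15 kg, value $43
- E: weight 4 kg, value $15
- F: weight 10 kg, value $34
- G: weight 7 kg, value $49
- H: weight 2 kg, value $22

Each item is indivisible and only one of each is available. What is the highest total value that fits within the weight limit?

$175

Check high-value combinations within 31 kg:
- A+C+F+G+H: weight 2+7+10+7+2=28, value 23+47+34+49+22=175
- A+C+E+F+G: weight 2+7+4+10+7=30, value 23+47+15+34+49=168
- C+E+F+G+H: weight 7+4+10+7+2=30, value 47+15+34+49+22=167
- A+B+C+G+H: weight 2+11+7+7+2=29, value 23+24+47+49+22=165
- A+C+D+G: weight 2+7+15+7=31, value 23+47+43+49=162
Best: $175.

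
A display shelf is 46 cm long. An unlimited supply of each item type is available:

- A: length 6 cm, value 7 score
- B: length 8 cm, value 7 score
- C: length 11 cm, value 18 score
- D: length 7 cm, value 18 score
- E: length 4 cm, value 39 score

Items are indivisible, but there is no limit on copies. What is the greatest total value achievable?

429 score

Best value-per-unit is E at 39/4, and filling with it alone uses length 11×4=44. No mix of the others beats 11×39 = 429.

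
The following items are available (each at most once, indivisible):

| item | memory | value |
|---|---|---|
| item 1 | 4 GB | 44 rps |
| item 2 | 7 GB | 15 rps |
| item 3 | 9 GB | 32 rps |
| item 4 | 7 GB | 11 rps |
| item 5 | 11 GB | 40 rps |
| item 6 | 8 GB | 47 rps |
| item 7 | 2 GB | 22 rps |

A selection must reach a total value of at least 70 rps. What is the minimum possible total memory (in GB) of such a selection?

Subsets with value ≥ 70, sorted by total memory:
- item 1+item 6: memory 12, value 91
- item 1+item 2+item 7: memory 13, value 81
- item 1+item 4+item 7: memory 13, value 77
- item 1+item 3: memory 13, value 76
Minimum memory: 12 GB.

12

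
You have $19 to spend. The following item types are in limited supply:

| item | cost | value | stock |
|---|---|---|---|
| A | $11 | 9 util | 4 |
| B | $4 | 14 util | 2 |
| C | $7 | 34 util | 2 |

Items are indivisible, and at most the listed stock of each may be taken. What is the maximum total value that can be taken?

Top feasible selections:
- 1×B + 2×C: cost 18, value 82
- 2×C: cost 14, value 68
Best: 82 util.

82 util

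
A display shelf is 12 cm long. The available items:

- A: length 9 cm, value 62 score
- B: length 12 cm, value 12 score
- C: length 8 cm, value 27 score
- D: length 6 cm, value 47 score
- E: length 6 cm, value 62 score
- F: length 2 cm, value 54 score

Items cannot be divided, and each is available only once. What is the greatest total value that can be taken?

This is a 0/1 knapsack; check combinations near the capacity.
- E+F: length 6+2=8, value 62+54=116
- A+F: length 9+2=11, value 62+54=116
- D+E: length 6+6=12, value 47+62=109
- D+F: length 6+2=8, value 47+54=101
- C+F: length 8+2=10, value 27+54=81
Best: 116 score.

116 score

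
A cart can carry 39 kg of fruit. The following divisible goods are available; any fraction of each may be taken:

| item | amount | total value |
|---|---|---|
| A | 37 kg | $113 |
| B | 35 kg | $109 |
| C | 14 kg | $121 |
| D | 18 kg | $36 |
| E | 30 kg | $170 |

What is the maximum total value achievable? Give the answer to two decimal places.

262.67

Take in order of value per unit:
- C (121/14 per unit): all 14 → value 121, running total 121.00
- E (170/30 per unit): 25 of 30 → value 25×170/30 = 141.6667, running total 262.67
Total 262.67.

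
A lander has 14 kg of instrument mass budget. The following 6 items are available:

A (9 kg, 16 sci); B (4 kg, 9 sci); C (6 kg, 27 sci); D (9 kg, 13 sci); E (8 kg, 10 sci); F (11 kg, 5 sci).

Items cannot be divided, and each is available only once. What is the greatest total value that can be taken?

37 sci

Check high-value combinations within 14 kg:
- C+E: mass 6+8=14, value 27+10=37
- B+C: mass 4+6=10, value 9+27=36
- C: mass 6, value 27
- A+B: mass 9+4=13, value 16+9=25
- B+D: mass 4+9=13, value 9+13=22
Best: 37 sci.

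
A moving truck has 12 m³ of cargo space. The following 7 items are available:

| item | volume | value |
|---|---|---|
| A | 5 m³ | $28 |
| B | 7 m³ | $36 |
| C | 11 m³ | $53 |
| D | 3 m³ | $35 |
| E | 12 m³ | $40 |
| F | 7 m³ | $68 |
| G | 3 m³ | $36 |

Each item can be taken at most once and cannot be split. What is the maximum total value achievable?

This is a 0/1 knapsack; check combinations near the capacity.
- F+G: volume 7+3=10, value 68+36=104
- D+F: volume 3+7=10, value 35+68=103
- A+D+G: volume 5+3+3=11, value 28+35+36=99
- A+F: volume 5+7=12, value 28+68=96
- B+G: volume 7+3=10, value 36+36=72
Best: $104.

$104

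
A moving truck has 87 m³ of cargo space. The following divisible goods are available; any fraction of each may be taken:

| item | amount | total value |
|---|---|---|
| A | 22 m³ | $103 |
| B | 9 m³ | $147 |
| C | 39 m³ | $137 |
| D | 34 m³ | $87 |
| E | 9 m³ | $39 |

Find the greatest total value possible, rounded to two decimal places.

Take in order of value per unit:
- B (147/9 per unit): all 9 → value 147, running total 147.00
- A (103/22 per unit): all 22 → value 103, running total 250.00
- E (39/9 per unit): all 9 → value 39, running total 289.00
- C (137/39 per unit): all 39 → value 137, running total 426.00
- D (87/34 per unit): 8 of 34 → value 8×87/34 = 20.4706, running total 446.47
Total 446.47.

446.47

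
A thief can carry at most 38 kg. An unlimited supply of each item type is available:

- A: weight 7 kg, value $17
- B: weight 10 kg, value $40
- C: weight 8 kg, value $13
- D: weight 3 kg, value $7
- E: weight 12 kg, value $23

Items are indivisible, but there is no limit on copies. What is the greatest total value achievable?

Best value-per-unit is B at 40/10; filling with it alone gives 3×40 = 120.
Optimal mix: 1×A + 3×B → weight 37, value 137.

$137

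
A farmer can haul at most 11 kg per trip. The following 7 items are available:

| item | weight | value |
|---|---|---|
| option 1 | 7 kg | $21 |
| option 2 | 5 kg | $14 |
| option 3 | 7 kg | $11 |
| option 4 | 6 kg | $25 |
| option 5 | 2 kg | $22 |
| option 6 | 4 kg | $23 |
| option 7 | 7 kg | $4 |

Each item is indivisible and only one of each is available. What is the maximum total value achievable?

Check high-value combinations within 11 kg:
- option 2+option 5+option 6: weight 5+2+4=11, value 14+22+23=59
- option 4+option 6: weight 6+4=10, value 25+23=48
- option 4+option 5: weight 6+2=8, value 25+22=47
Best: $59.

$59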